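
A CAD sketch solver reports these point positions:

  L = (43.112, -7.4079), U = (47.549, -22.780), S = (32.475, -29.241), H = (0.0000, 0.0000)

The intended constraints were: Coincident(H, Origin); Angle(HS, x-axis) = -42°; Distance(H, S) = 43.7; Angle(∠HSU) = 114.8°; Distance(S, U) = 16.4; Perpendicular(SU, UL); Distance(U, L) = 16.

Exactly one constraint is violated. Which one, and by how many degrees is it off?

Perpendicular(SU, UL) — off by 7.10°.

H = (0.00, 0.00) ✓; HS at -42.00° ✓; |HS| = 43.70 ✓; ∠HSU = 114.8° ✓; |SU| = 16.40 ✓; ∠(SU, UL) = 82.90° ✗; |UL| = 16.00 ✓.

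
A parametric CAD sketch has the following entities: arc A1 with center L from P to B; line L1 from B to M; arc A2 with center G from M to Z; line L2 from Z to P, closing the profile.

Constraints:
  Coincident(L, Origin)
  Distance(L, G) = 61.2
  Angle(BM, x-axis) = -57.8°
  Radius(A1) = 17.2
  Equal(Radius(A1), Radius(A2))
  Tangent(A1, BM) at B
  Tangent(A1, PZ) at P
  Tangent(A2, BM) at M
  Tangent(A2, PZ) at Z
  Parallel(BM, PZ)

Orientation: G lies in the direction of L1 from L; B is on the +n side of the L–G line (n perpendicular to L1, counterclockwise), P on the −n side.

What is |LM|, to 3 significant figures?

63.6

The slot axis is L1's direction at -57.8°, so u = (cos -57.8°, sin -57.8°) = (0.533, -0.846) and n = (−sin -57.8°, cos -57.8°) = (0.846, 0.533). L is at the origin and G lies 61.2 along u from L, so G = 61.2·u = (32.6, -51.8). Tangency of A1 to both parallel lines with radius 17.2 puts B and P at L ± 17.2·n: B = (14.6, 9.17), P = (-14.6, -9.17). Equal radii place M and Z the same way about G: M = G + 17.2·n = (47.2, -42.6), Z = G − 17.2·n = (18.1, -61.0). Then |LM| = |M − L| = 63.6.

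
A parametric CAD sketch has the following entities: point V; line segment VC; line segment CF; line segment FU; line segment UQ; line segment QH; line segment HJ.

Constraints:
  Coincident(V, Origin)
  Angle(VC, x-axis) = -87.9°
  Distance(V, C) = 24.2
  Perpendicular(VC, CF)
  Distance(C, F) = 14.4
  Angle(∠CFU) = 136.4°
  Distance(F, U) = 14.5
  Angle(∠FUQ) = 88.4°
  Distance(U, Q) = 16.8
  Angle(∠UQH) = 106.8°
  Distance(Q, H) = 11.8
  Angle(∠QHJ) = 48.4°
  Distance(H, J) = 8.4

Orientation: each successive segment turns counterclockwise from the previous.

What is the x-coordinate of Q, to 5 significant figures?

13.058

V is at the origin; VC runs at -87.9° with length 24.2, so C = (0.88678, -24.184). The perpendicularity gives CF at right angles to VC, so CF runs at 2.1000°; with |CF| = 14.4, F = (15.277, -23.656). ∠CFU = 136.4° gives FU at 45.700° from the x-axis; with |FU| = 14.5, U = (25.404, -13.279). ∠FUQ = 88.4° gives UQ at 137.30° from the x-axis; with |UQ| = 16.8, Q = (13.058, -1.8855). So Q.x = 13.058.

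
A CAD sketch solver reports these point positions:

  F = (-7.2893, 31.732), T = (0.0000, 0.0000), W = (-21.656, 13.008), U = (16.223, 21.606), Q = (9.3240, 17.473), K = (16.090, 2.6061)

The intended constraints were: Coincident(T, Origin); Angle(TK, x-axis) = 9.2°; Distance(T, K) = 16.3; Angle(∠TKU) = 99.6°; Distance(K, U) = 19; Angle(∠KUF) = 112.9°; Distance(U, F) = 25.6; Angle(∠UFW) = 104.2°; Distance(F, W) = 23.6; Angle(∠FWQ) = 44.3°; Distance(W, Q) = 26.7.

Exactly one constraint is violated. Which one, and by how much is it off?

Distance(W, Q) = 26.7 — off by 4.60.

T = (0.00, 0.00) ✓; TK at 9.200° ✓; |TK| = 16.30 ✓; ∠TKU = 99.60° ✓; |KU| = 19.00 ✓; ∠KUF = 112.9° ✓; |UF| = 25.60 ✓; ∠UFW = 104.2° ✓; |FW| = 23.60 ✓; ∠FWQ = 44.30° ✓; |WQ| = 31.30 ✗.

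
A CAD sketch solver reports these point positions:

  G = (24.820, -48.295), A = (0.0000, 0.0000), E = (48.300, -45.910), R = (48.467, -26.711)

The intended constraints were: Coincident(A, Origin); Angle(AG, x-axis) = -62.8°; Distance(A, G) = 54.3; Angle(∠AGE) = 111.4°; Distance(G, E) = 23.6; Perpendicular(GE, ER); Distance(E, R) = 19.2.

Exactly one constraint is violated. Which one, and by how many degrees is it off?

Perpendicular(GE, ER) — off by 6.30°.

A = (0.00, 0.00) ✓; AG at -62.80° ✓; |AG| = 54.30 ✓; ∠AGE = 111.4° ✓; |GE| = 23.60 ✓; ∠(GE, ER) = 83.70° ✗; |ER| = 19.20 ✓.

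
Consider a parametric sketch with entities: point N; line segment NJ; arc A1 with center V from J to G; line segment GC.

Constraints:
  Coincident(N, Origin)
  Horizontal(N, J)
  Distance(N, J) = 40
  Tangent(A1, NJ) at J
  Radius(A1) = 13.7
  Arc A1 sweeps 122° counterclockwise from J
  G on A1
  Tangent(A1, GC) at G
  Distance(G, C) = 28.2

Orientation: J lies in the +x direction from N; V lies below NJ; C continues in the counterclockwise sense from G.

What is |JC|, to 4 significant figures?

45.00

N is at the origin; N and J share the same y with |NJ| = 40.0 and J on the +x side, so J = (40.00, 0.000). Tangency of A1 to NJ means the radius VJ is perpendicular to NJ, so V = J + (0, -13.7) = (40.00, -13.70). On A1, J sits at bearing 90° from V; a 122° counterclockwise sweep puts G at bearing 212°, so G = V + 13.7·(cos 212°, sin 212°) = (28.38, -20.96). The tangent condition forces VG to be normal to GC, so GC runs along (−sin 212°, cos 212°); with |GC| = 28.2, C = (43.33, -44.87). Then |JC| = |C − J| = 45.00.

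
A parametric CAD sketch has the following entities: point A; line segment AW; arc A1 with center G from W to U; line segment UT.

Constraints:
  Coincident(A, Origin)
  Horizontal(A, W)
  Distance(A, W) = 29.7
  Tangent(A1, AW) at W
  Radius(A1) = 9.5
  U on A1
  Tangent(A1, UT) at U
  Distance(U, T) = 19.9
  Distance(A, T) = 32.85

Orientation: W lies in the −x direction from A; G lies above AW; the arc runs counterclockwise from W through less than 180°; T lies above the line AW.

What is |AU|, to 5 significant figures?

21.869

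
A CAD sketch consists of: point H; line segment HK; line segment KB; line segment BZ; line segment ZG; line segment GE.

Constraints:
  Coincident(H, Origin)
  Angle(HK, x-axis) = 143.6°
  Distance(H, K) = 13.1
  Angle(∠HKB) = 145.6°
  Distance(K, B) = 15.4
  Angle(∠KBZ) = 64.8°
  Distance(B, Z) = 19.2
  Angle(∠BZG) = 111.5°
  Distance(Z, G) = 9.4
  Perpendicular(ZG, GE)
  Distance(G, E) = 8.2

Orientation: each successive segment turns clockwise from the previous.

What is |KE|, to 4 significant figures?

8.736

H is at the origin; HK runs at 143.6° with length 13.1, so K = (-10.54, 7.774). ∠HKB = 145.6° gives KB at 109.2° from the x-axis; with |KB| = 15.4, B = (-15.61, 22.32). ∠KBZ = 64.8° gives BZ at -6.000° from the x-axis; with |BZ| = 19.2, Z = (3.486, 20.31). ∠BZG = 111.5° gives ZG at -74.50° from the x-axis; with |ZG| = 9.4, G = (5.998, 11.25). The perpendicularity gives GE at right angles to ZG, so GE runs at -164.5°; with |GE| = 8.2, E = (-1.904, 9.061). Then |KE| = |E − K| = 8.736.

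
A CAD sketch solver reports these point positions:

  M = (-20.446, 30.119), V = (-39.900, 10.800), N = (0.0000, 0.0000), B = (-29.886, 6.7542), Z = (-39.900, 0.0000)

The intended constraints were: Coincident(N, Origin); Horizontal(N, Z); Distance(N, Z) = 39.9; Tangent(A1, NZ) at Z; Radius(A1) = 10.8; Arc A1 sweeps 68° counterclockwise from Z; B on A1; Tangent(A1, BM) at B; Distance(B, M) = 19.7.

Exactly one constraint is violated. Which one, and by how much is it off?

Distance(B, M) = 19.7 — off by 5.50.

N = (0.00, 0.00) ✓; N.y = 0.00, Z.y = 0.00 ✓; |NZ| = 39.90 ✓; ∠(VZ, ZN) = 90.00° ✓; |VZ| = 10.80 ✓; bearing(V→B) − bearing(V→Z) = 68.00° ✓; |VB| = 10.80 ✓; ∠(VB, BM) = 90.00° ✓; |BM| = 25.20 ✗.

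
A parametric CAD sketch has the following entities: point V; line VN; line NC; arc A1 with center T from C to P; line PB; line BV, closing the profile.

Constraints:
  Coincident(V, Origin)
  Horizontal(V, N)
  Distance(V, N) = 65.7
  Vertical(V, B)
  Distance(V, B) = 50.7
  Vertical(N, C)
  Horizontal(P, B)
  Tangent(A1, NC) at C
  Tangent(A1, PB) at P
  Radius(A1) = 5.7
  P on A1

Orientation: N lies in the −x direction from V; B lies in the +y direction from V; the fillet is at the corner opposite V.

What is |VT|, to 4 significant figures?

75.00

V and B share the same x with |VB| = 50.7 and B on the +y side, so B = (0.000, 50.70). The virtual corner opposite V is at (-65.70, 50.70). Tangency of A1 to NC means the radius TC is perpendicular to NC and since A1 is tangent to PB there, TP ⟂ PB, with radius 5.7, so the center T sits 5.7 in from both sides at T = (-60.00, 45.00). Then |VT| = |T − V| = 75.00.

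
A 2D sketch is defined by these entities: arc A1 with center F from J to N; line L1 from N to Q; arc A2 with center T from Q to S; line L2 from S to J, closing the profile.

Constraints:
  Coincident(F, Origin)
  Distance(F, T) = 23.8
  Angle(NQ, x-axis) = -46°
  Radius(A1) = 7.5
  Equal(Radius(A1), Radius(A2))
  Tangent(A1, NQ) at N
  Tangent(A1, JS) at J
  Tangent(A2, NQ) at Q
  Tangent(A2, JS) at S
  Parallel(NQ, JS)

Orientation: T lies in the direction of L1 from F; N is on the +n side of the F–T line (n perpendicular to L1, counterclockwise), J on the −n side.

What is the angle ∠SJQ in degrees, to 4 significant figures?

32.22°

The slot axis is L1's direction at -46.0°, so u = (cos -46.0°, sin -46.0°) = (0.6947, -0.7193) and n = (−sin -46.0°, cos -46.0°) = (0.7193, 0.6947). F is at the origin and T lies 23.8 along u from F, so T = 23.8·u = (16.53, -17.12). Tangency of A1 to both parallel lines with radius 7.5 puts N and J at F ± 7.5·n: N = (5.395, 5.210), J = (-5.395, -5.210). Equal radii place Q and S the same way about T: Q = T + 7.5·n = (21.93, -11.91), S = T − 7.5·n = (11.14, -22.33). Then cos ∠SJQ = JS·JQ / (|JS||JQ|), giving 32.22°.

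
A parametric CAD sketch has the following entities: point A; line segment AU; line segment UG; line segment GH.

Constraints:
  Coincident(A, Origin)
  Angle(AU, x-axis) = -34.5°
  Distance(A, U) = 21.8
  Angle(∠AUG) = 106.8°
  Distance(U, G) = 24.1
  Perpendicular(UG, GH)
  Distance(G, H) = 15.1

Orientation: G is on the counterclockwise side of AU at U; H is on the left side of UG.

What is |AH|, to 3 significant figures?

30.9

A is at the origin; AU runs at -34.5° with length 21.8, so U = 21.8·(cos -34.5°, sin -34.5°) = (18.0, -12.3). ∠AUG = 106.8°, so UG runs at -34.5° + (180° − 106.8°) = 38.7° from the x-axis; with |UG| = 24.1, G = U + 24.1·(cos 38.7°, sin 38.7°) = (36.8, 2.72). UG is perpendicular to GH; with |GH| = 15.1 on the left of UG, H = G + 15.1·(-0.625, 0.780) = (27.3, 14.5). Then |AH| = |H − A| = 30.9.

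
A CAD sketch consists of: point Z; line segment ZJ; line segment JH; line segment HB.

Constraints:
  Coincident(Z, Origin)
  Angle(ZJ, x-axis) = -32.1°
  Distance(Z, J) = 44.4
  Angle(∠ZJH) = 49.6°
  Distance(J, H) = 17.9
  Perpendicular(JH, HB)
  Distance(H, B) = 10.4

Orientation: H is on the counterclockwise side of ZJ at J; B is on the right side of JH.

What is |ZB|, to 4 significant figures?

45.53

∠ZJH = 49.6°, so JH runs at -32.1° + (180° − 49.6°) = 98.30° from the x-axis; with |JH| = 17.9, H = J + 17.9·(cos 98.30°, sin 98.30°) = (35.03, -5.882). JH ⟂ HB; with |HB| = 10.4 on the right of JH, B = H + 10.4·(0.9895, 0.1444) = (45.32, -4.380). Then |ZB| = |B − Z| = 45.53.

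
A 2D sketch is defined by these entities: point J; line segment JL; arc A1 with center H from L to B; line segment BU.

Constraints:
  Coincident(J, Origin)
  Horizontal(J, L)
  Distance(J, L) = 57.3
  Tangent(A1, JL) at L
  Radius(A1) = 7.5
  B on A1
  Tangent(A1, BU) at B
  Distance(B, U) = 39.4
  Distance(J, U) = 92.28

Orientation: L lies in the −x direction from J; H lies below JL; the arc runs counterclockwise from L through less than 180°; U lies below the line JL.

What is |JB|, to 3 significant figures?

63.8

Checks: |HB| = 7.500 ✓; ∠(HB, BU) = 90.00° ✓; |BU| = 39.40 ✓; |JU| = 92.28 ✓.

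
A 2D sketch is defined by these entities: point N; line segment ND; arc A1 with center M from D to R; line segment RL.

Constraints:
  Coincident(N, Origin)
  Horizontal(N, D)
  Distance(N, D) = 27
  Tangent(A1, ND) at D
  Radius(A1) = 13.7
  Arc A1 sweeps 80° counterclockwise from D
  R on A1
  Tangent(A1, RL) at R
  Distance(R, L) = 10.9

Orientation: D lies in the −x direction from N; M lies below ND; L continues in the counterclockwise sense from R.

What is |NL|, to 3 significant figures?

47.8

N is at the origin; N and D share the same y with |ND| = 27.0 and D on the −x side, so D = (-27.0, 0.00). Since A1 is tangent to ND there, MD ⟂ ND, so M = D + (0, -13.7) = (-27.0, -13.7). On A1, D sits at bearing 90° from M; an 80° counterclockwise sweep puts R at bearing 170°, so R = M + 13.7·(cos 170°, sin 170°) = (-40.5, -11.3). The tangent condition forces MR to be normal to RL, so RL runs along (−sin 170°, cos 170°); with |RL| = 10.9, L = (-42.4, -22.1). Then |NL| = |L − N| = 47.8.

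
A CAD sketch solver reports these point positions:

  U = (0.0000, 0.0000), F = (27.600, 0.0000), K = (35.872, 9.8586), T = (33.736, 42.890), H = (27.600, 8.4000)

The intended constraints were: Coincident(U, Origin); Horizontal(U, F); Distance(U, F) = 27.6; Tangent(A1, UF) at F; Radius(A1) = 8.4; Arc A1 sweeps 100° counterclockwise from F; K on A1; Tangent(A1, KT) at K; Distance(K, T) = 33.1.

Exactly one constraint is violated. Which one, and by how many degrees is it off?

Tangent(A1, KT) at K — off by 6.30°.

U = (0.00, 0.00) ✓; U.y = 0.00, F.y = 0.00 ✓; |UF| = 27.60 ✓; ∠(HF, FU) = 90.00° ✓; |HF| = 8.400 ✓; bearing(H→K) − bearing(H→F) = 100.0° ✓; |HK| = 8.400 ✓; ∠(HK, KT) = 96.30° ✗; |KT| = 33.10 ✓.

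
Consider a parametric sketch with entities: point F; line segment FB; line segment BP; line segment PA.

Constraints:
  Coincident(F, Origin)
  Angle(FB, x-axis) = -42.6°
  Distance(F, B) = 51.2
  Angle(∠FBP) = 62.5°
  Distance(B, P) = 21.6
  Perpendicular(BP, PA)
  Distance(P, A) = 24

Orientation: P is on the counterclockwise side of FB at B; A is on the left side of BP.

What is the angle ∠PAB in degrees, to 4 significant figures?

41.99°

F is at the origin; FB runs at -42.6° with length 51.2, so B = 51.2·(cos -42.6°, sin -42.6°) = (37.69, -34.66). ∠FBP = 62.5°, so BP runs at -42.6° + (180° − 62.5°) = 74.90° from the x-axis; with |BP| = 21.6, P = B + 21.6·(cos 74.90°, sin 74.90°) = (43.32, -13.80). BP is perpendicular to PA; with |PA| = 24.0 on the left of BP, A = P + 24.0·(-0.9655, 0.2605) = (20.14, -7.550). Then cos ∠PAB = AP·AB / (|AP||AB|), giving 41.99°.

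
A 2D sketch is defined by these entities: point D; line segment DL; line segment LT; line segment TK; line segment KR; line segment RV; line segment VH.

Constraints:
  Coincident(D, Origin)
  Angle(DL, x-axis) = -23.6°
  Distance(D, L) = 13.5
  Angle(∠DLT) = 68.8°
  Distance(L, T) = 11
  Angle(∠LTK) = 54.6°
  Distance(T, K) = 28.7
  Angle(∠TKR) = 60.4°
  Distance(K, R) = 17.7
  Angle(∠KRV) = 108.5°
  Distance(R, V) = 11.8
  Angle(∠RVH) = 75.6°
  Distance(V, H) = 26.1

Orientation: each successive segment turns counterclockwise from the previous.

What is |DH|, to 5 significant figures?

9.9973

D is at the origin; DL runs at -23.6° with length 13.5, so L = (12.371, -5.4047). ∠DLT = 68.8° gives LT at 87.600° from the x-axis; with |LT| = 11.0, T = (12.832, 5.5856). ∠LTK = 54.6° gives TK at -147.00° from the x-axis; with |TK| = 28.7, K = (-11.238, -10.046). ∠TKR = 60.4° gives KR at -27.400° from the x-axis; with |KR| = 17.7, R = (4.4760, -18.191). ∠KRV = 108.5° gives RV at 44.100° from the x-axis; with |RV| = 11.8, V = (12.950, -9.9793). ∠RVH = 75.6° gives VH at 148.50° from the x-axis; with |VH| = 26.1, H = (-9.3040, 3.6579). Then |DH| = |H − D| = 9.9973.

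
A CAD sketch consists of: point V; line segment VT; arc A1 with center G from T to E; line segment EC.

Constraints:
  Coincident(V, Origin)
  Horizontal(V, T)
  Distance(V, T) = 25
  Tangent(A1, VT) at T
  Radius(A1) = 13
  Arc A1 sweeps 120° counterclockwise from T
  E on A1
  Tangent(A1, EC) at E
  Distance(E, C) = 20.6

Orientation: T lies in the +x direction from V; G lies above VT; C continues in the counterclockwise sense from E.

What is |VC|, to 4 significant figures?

45.48

On A1, T sits at bearing -90° from G; a 120° counterclockwise sweep puts E at bearing 30°, so E = G + 13.0·(cos 30°, sin 30°) = (36.26, 19.50). A1 meets EC tangentially, so GE is at right angles to EC, so EC runs along (−sin 30°, cos 30°); with |EC| = 20.6, C = (25.96, 37.34). Then |VC| = |C − V| = 45.48.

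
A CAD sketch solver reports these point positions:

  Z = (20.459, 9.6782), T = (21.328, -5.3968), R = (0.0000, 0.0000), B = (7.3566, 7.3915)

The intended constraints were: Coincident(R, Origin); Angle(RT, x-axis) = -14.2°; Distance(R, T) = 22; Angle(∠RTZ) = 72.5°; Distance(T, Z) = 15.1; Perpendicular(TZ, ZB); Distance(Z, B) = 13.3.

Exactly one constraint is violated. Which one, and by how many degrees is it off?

Perpendicular(TZ, ZB) — off by 6.60°.

R = (0.00, 0.00) ✓; RT at -14.20° ✓; |RT| = 22.00 ✓; ∠RTZ = 72.50° ✓; |TZ| = 15.10 ✓; ∠(TZ, ZB) = 96.60° ✗; |ZB| = 13.30 ✓.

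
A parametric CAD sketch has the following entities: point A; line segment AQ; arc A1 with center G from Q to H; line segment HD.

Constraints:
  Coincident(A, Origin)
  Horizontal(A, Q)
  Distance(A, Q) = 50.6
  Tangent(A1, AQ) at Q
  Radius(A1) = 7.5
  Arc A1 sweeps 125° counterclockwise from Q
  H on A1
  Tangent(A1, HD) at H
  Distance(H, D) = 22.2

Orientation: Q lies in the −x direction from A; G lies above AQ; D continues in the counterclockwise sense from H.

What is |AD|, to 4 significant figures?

64.57

A is at the origin; AQ is horizontal with |AQ| = 50.6 and Q on the −x side, so Q = (-50.60, 0.000). The tangent condition forces GQ to be normal to AQ, so G = Q + (0, 7.5) = (-50.60, 7.500). On A1, Q sits at bearing -90° from G; a 125° counterclockwise sweep puts H at bearing 35°, so H = G + 7.5·(cos 35°, sin 35°) = (-44.46, 11.80). A1 meets HD tangentially, so GH is at right angles to HD, so HD runs along (−sin 35°, cos 35°); with |HD| = 22.2, D = (-57.19, 29.99). Then |AD| = |D − A| = 64.57.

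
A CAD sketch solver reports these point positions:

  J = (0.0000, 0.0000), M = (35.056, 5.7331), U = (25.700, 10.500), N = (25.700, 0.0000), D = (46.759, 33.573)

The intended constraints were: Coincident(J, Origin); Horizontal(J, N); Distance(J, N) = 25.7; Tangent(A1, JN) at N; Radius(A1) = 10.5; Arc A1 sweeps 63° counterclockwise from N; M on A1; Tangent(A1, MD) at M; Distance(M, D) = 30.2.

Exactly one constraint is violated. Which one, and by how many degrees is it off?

Tangent(A1, MD) at M — off by 4.20°.

J = (0.00, 0.00) ✓; J.y = 0.00, N.y = 0.00 ✓; |JN| = 25.70 ✓; ∠(UN, NJ) = 90.00° ✓; |UN| = 10.50 ✓; bearing(U→M) − bearing(U→N) = 63.00° ✓; |UM| = 10.50 ✓; ∠(UM, MD) = 85.80° ✗; |MD| = 30.20 ✓.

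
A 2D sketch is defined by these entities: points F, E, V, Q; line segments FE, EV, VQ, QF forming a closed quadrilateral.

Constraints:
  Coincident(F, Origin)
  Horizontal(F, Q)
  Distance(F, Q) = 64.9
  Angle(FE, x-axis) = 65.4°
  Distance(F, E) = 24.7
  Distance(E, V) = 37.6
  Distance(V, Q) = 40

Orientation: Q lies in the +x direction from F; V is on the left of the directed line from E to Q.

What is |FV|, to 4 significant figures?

57.61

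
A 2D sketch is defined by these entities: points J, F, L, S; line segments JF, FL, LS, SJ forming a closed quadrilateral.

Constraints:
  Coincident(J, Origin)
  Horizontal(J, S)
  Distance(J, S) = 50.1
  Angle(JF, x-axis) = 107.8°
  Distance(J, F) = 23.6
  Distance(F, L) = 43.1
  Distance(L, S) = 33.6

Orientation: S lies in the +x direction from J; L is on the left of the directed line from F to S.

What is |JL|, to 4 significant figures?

46.33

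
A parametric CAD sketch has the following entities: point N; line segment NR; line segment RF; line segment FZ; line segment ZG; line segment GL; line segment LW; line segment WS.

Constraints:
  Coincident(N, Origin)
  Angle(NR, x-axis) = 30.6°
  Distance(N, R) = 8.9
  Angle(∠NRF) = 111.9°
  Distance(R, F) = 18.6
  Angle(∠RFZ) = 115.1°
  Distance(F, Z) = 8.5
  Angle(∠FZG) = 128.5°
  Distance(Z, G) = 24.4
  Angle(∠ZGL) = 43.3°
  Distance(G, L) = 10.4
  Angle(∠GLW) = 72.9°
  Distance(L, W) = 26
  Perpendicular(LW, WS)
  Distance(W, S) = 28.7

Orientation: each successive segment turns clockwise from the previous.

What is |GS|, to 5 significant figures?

29.635

∠GLW = 72.9° gives LW at -37.700° from the x-axis; with |LW| = 26.0, W = (22.911, -31.993). LW is perpendicular to WS, so WS runs at -127.70°; with |WS| = 28.7, S = (5.3600, -54.702). Then |GS| = |S − G| = 29.635.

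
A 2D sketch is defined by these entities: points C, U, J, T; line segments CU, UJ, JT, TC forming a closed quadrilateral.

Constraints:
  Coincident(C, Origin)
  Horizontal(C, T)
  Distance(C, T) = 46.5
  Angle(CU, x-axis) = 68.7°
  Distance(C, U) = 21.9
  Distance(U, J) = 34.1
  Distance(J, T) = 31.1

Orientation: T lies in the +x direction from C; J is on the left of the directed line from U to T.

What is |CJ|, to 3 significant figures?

50.7

C is at the origin; C and T share the same y with |CT| = 46.5 and T in +x, so T = (46.5, 0). CU runs at 68.7° with |CU| = 21.9, so U = (7.96, 20.4). J is determined by |UJ| = 34.1 and |JT| = 31.1 together: it lies at the intersection of circle(U, 34.1) and circle(T, 31.1). With |UT| = 43.6, the foot of the radical line on UT is 24.0 from U and the perpendicular offset is √(34.1² − 24.0²) = 24.2. Taking the left-of-UT solution: J = (40.5, 30.5).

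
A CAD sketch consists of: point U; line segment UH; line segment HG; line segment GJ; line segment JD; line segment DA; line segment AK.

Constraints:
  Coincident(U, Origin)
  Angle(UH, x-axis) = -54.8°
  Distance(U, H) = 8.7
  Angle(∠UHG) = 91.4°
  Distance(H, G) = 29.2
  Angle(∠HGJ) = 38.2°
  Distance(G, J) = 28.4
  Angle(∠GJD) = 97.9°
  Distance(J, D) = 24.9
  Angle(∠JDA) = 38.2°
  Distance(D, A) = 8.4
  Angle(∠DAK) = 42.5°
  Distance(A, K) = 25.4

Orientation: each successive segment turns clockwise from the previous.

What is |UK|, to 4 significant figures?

24.08

U is at the origin; UH runs at -54.8° with length 8.7, so H = (5.015, -7.109). ∠UHG = 91.4° gives HG at -143.4° from the x-axis; with |HG| = 29.2, G = (-18.43, -24.52). ∠HGJ = 38.2° gives GJ at 74.80° from the x-axis; with |GJ| = 28.4, J = (-10.98, 2.888). ∠GJD = 97.9° gives JD at -7.300° from the x-axis; with |JD| = 24.9, D = (13.72, -0.2764). ∠JDA = 38.2° gives DA at -149.1° from the x-axis; with |DA| = 8.4, A = (6.509, -4.590). ∠DAK = 42.5° gives AK at 73.40° from the x-axis; with |AK| = 25.4, K = (13.77, 19.75). Then |UK| = |K − U| = 24.08.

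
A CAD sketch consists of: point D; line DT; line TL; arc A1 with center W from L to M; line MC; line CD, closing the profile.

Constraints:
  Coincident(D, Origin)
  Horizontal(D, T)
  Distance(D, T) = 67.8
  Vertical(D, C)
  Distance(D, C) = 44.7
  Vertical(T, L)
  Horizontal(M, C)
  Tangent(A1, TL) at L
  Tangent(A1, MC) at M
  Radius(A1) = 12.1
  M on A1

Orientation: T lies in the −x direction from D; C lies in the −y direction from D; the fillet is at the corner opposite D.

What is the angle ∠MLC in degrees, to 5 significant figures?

34.881°

D is at the origin; D and T share the same y with |DT| = 67.8 and T on the −x side, so T = (-67.800, 0.0000). DC is vertical with |DC| = 44.7 and C on the −y side, so C = (0.0000, -44.700). The virtual corner opposite D is at (-67.800, -44.700). The tangent condition forces WL to be normal to TL and A1 meets MC tangentially, so WM is at right angles to MC, with radius 12.1, so the center W sits 12.1 in from both sides at W = (-55.700, -32.600). That places the tangent points at L = (-67.800, -32.600) on TL and M = (-55.700, -44.700) on MC. Then cos ∠MLC = LM·LC / (|LM||LC|), giving 34.881°.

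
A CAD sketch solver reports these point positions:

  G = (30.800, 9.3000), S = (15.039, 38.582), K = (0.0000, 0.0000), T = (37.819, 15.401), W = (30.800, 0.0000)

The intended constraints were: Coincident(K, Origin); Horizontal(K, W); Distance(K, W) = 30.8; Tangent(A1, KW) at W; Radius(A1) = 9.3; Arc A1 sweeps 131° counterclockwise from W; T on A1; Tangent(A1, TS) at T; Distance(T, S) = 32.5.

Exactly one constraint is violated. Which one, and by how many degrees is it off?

Tangent(A1, TS) at T — off by 3.50°.

K = (0.00, 0.00) ✓; K.y = 0.00, W.y = 0.00 ✓; |KW| = 30.80 ✓; ∠(GW, WK) = 90.00° ✓; |GW| = 9.300 ✓; bearing(G→T) − bearing(G→W) = 131.0° ✓; |GT| = 9.300 ✓; ∠(GT, TS) = 86.50° ✗; |TS| = 32.50 ✓.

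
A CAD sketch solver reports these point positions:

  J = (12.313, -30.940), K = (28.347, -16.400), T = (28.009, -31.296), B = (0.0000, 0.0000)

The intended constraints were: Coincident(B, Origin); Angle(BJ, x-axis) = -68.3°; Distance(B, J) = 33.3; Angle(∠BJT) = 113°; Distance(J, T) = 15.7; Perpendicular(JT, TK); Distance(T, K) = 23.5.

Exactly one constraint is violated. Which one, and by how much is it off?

Distance(T, K) = 23.5 — off by 8.60.

B = (0.00, 0.00) ✓; BJ at -68.30° ✓; |BJ| = 33.30 ✓; ∠BJT = 113.0° ✓; |JT| = 15.70 ✓; ∠(JT, TK) = 90.00° ✓; |TK| = 14.90 ✗.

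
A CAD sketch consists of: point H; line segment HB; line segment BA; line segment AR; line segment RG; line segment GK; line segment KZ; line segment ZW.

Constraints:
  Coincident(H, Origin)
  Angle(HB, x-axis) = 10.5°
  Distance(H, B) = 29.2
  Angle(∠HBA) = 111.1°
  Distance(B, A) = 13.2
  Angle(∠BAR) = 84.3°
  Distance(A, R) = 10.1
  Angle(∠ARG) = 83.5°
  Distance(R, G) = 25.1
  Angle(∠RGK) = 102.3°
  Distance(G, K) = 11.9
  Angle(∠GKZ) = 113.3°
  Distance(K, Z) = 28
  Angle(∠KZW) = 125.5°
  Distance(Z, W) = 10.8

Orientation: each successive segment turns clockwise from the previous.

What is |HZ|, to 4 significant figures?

51.39

H is at the origin; HB runs at 10.5° with length 29.2, so B = (28.71, 5.321). ∠HBA = 111.1° gives BA at -58.40° from the x-axis; with |BA| = 13.2, A = (35.63, -5.922). ∠BAR = 84.3° gives AR at -154.1° from the x-axis; with |AR| = 10.1, R = (26.54, -10.33). ∠ARG = 83.5° gives RG at 109.4° from the x-axis; with |RG| = 25.1, G = (18.20, 13.34). ∠RGK = 102.3° gives GK at 31.70° from the x-axis; with |GK| = 11.9, K = (28.33, 19.59). ∠GKZ = 113.3° gives KZ at -35.00° from the x-axis; with |KZ| = 28.0, Z = (51.27, 3.535). Then |HZ| = |Z − H| = 51.39.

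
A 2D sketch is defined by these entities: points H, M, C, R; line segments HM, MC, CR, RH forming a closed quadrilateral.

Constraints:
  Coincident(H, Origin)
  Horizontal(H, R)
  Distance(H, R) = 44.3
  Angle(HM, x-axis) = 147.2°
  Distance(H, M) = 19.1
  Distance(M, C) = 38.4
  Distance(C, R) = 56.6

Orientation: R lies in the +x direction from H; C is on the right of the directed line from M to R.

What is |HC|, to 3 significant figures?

27.2

Checks: H = (0.00, 0.00) ✓; |MC| = 38.40 ✓; |CR| = 56.60 ✓.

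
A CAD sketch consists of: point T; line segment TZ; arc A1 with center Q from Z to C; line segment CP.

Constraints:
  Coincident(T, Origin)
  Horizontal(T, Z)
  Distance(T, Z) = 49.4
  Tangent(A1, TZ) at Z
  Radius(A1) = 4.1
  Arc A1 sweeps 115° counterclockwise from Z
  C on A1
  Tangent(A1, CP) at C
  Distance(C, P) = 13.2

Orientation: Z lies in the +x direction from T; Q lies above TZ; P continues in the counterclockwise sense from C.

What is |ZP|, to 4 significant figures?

17.89

T is at the origin; TZ is horizontal with |TZ| = 49.4 and Z on the +x side, so Z = (49.40, 0.000). Since A1 is tangent to TZ there, QZ ⟂ TZ, so Q = Z + (0, 4.1) = (49.40, 4.100). On A1, Z sits at bearing -90° from Q; a 115° counterclockwise sweep puts C at bearing 25°, so C = Q + 4.1·(cos 25°, sin 25°) = (53.12, 5.833). Tangency of A1 to CP means the radius QC is perpendicular to CP, so CP runs along (−sin 25°, cos 25°); with |CP| = 13.2, P = (47.54, 17.80). Then |ZP| = |P − Z| = 17.89.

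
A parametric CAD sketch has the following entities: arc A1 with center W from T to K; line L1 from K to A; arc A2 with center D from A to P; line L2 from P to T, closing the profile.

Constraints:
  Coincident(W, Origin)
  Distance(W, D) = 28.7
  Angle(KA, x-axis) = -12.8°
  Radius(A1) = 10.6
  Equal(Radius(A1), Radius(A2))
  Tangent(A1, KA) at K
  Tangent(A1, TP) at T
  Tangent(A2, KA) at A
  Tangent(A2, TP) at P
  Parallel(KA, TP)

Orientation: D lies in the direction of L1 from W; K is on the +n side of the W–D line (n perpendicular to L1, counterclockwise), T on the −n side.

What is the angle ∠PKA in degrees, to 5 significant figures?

36.452°

Tangency of A1 to both parallel lines with radius 10.6 puts K and T at W ± 10.6·n: K = (2.3484, 10.337), T = (-2.3484, -10.337). Equal radii place A and P the same way about D: A = D + 10.6·n = (30.335, 3.9781), P = D − 10.6·n = (25.638, -16.695). Then cos ∠PKA = KP·KA / (|KP||KA|), giving 36.452°.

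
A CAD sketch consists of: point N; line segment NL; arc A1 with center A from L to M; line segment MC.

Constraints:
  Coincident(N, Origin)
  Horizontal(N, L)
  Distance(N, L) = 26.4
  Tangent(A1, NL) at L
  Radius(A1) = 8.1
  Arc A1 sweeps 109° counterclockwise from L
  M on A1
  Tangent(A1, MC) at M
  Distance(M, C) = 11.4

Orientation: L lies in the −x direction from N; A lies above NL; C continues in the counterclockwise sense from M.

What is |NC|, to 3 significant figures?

31.1

On A1, L sits at bearing -90° from A; a 109° counterclockwise sweep puts M at bearing 19°, so M = A + 8.1·(cos 19°, sin 19°) = (-18.7, 10.7). The tangent condition forces AM to be normal to MC, so MC runs along (−sin 19°, cos 19°); with |MC| = 11.4, C = (-22.5, 21.5). Then |NC| = |C − N| = 31.1.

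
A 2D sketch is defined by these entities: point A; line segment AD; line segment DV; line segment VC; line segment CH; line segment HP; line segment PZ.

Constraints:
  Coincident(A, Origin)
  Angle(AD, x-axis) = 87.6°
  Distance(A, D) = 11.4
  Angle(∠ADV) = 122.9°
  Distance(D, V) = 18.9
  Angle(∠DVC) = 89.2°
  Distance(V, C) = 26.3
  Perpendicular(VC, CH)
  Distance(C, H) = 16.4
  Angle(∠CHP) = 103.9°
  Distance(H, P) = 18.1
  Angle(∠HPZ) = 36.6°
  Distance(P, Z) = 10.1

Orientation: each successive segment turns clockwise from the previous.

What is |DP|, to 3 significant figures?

8.67

A is at the origin; AD runs at 87.6° with length 11.4, so D = (0.477, 11.4). ∠ADV = 122.9° gives DV at 30.5° from the x-axis; with |DV| = 18.9, V = (16.8, 21.0). ∠DVC = 89.2° gives VC at -60.3° from the x-axis; with |VC| = 26.3, C = (29.8, -1.86). The perpendicularity gives CH at right angles to VC, so CH runs at -150°; with |CH| = 16.4, H = (15.5, -9.99). ∠CHP = 103.9° gives HP at 134° from the x-axis; with |HP| = 18.1, P = (3.07, 3.12). Then |DP| = |P − D| = 8.67.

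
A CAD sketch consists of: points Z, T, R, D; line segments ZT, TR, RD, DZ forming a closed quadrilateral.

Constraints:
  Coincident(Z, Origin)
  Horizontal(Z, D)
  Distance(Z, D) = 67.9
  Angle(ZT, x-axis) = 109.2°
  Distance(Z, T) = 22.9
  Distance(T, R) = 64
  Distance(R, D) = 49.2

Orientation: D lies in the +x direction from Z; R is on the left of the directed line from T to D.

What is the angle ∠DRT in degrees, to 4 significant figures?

86.73°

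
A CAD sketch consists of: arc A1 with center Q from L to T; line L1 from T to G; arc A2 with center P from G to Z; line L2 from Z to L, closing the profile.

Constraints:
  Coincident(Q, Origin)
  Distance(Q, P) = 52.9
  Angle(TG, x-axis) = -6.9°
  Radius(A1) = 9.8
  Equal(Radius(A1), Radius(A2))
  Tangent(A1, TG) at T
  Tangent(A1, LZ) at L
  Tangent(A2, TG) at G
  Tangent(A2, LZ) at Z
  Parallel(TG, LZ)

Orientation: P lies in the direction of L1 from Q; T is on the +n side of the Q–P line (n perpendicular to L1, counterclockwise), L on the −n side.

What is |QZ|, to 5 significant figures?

53.800

Tangency of A1 to both parallel lines with radius 9.8 puts T and L at Q ± 9.8·n: T = (1.1773, 9.7290), L = (-1.1773, -9.7290). Equal radii place G and Z the same way about P: G = P + 9.8·n = (53.694, 3.3738), Z = P − 9.8·n = (51.340, -16.084). Then |QZ| = |Z − Q| = 53.800.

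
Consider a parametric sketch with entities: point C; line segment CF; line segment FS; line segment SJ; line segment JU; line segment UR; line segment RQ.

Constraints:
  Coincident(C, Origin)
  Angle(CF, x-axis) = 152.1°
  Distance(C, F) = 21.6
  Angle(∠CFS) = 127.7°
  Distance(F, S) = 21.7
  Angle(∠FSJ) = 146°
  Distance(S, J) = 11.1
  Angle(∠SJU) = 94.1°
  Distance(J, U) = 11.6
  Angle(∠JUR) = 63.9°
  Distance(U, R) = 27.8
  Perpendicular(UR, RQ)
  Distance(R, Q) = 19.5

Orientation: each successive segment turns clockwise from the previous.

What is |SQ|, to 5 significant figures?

18.144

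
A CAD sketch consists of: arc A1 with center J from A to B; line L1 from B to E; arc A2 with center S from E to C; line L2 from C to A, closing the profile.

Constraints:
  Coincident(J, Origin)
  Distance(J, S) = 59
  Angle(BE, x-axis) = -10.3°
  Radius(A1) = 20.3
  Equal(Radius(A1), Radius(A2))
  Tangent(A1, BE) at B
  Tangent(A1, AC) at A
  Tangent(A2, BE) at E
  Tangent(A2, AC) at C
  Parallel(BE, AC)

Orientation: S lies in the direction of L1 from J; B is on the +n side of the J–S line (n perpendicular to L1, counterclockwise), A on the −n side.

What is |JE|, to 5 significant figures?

62.395

The slot axis is L1's direction at -10.3°, so u = (cos -10.3°, sin -10.3°) = (0.98389, -0.17880) and n = (−sin -10.3°, cos -10.3°) = (0.17880, 0.98389). J is at the origin and S lies 59.0 along u from J, so S = 59.0·u = (58.049, -10.549). Tangency of A1 to both parallel lines with radius 20.3 puts B and A at J ± 20.3·n: B = (3.6297, 19.973), A = (-3.6297, -19.973). Equal radii place E and C the same way about S: E = S + 20.3·n = (61.679, 9.4235), C = S − 20.3·n = (54.420, -30.522). Then |JE| = |E − J| = 62.395.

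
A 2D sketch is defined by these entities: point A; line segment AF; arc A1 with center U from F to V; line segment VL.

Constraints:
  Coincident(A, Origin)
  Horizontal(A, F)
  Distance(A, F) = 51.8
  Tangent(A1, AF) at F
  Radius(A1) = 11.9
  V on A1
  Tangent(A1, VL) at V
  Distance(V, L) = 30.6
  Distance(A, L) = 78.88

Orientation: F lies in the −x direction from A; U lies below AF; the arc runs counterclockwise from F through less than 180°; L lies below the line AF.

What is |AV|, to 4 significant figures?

64.44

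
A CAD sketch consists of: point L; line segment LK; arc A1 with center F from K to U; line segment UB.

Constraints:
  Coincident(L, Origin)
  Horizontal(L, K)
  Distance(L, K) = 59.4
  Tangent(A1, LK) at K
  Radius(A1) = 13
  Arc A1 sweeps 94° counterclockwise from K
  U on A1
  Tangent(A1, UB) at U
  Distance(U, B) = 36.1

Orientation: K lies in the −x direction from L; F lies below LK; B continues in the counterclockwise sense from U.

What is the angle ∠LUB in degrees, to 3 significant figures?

96.9°

L is at the origin; LK is horizontal with |LK| = 59.4 and K on the −x side, so K = (-59.4, 0.00). Since A1 is tangent to LK there, FK ⟂ LK, so F = K + (0, -13) = (-59.4, -13.0). On A1, K sits at bearing 90° from F; a 94° counterclockwise sweep puts U at bearing 184°, so U = F + 13.0·(cos 184°, sin 184°) = (-72.4, -13.9). The tangent condition forces FU to be normal to UB, so UB runs along (−sin 184°, cos 184°); with |UB| = 36.1, B = (-69.9, -49.9). Then cos ∠LUB = UL·UB / (|UL||UB|), giving 96.9°.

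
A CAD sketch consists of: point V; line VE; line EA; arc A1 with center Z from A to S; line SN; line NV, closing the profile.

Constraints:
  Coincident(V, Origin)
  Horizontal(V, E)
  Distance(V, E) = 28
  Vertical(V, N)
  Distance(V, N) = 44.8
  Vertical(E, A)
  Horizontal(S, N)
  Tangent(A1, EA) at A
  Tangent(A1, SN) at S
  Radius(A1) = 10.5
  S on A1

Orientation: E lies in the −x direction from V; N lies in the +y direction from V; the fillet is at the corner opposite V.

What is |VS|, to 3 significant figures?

48.1

The virtual corner opposite V is at (-28.0, 44.8). Tangency of A1 to EA means the radius ZA is perpendicular to EA and A1 meets SN tangentially, so ZS is at right angles to SN, with radius 10.5, so the center Z sits 10.5 in from both sides at Z = (-17.5, 34.3). That places the tangent points at A = (-28.0, 34.3) on EA and S = (-17.5, 44.8) on SN. Then |VS| = |S − V| = 48.1.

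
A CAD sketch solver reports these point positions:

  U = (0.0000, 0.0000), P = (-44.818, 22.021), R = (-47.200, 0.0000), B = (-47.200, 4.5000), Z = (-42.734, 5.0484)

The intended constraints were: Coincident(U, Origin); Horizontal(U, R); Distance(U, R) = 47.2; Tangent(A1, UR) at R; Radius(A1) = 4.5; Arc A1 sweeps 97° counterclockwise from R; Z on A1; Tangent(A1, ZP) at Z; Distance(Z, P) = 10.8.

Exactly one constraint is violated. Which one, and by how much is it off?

Distance(Z, P) = 10.8 — off by 6.30.

U = (0.00, 0.00) ✓; U.y = 0.00, R.y = 0.00 ✓; |UR| = 47.20 ✓; ∠(BR, RU) = 90.00° ✓; |BR| = 4.500 ✓; bearing(B→Z) − bearing(B→R) = 97.00° ✓; |BZ| = 4.500 ✓; ∠(BZ, ZP) = 90.00° ✓; |ZP| = 17.10 ✗.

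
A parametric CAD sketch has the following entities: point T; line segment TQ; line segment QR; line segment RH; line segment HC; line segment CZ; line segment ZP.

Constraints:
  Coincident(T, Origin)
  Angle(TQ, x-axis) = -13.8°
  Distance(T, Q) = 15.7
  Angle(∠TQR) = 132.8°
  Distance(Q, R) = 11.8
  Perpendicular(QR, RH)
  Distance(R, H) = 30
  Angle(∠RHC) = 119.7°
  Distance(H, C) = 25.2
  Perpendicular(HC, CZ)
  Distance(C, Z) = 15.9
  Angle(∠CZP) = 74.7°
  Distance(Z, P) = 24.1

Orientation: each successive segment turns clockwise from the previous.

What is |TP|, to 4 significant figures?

19.54

T is at the origin; TQ runs at -13.8° with length 15.7, so Q = (15.25, -3.745). ∠TQR = 132.8° gives QR at -61.00° from the x-axis; with |QR| = 11.8, R = (20.97, -14.07). The perpendicularity gives RH at right angles to QR, so RH runs at -151.0°; with |RH| = 30.0, H = (-5.271, -28.61). ∠RHC = 119.7° gives HC at 148.7° from the x-axis; with |HC| = 25.2, C = (-26.80, -15.52). The perpendicularity gives CZ at right angles to HC, so CZ runs at 58.70°; with |CZ| = 15.9, Z = (-18.54, -1.932). ∠CZP = 74.7° gives ZP at -46.60° from the x-axis; with |ZP| = 24.1, P = (-1.984, -19.44). Then |TP| = |P − T| = 19.54.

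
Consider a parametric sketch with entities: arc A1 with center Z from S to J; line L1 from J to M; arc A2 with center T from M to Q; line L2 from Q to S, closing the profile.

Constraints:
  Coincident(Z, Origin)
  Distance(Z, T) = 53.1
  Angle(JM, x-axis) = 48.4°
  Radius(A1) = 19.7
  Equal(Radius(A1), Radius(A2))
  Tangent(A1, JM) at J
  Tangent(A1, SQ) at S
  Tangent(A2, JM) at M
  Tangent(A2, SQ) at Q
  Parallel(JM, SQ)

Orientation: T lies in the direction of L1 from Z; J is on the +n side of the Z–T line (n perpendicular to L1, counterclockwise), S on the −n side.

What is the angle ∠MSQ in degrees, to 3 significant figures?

36.6°

The slot axis is L1's direction at 48.4°, so u = (cos 48.4°, sin 48.4°) = (0.664, 0.748) and n = (−sin 48.4°, cos 48.4°) = (-0.748, 0.664). Z is at the origin and T lies 53.1 along u from Z, so T = 53.1·u = (35.3, 39.7). Tangency of A1 to both parallel lines with radius 19.7 puts J and S at Z ± 19.7·n: J = (-14.7, 13.1), S = (14.7, -13.1). Equal radii place M and Q the same way about T: M = T + 19.7·n = (20.5, 52.8), Q = T − 19.7·n = (50.0, 26.6). Then cos ∠MSQ = SM·SQ / (|SM||SQ|), giving 36.6°.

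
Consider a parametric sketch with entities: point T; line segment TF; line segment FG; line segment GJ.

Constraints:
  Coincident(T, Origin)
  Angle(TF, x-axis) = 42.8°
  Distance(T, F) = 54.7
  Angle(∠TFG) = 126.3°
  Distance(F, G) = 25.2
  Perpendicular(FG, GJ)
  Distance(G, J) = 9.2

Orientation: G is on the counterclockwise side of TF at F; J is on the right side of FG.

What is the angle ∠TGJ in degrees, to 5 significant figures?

127.44°

T is at the origin; TF runs at 42.8° with length 54.7, so F = 54.7·(cos 42.8°, sin 42.8°) = (40.135, 37.165). ∠TFG = 126.3°, so FG runs at 42.8° + (180° − 126.3°) = 96.500° from the x-axis; with |FG| = 25.2, G = F + 25.2·(cos 96.500°, sin 96.500°) = (37.282, 62.203). FG is perpendicular to GJ; with |GJ| = 9.2 on the right of FG, J = G + 9.2·(0.99357, 0.11320) = (46.423, 63.245). Then cos ∠TGJ = GT·GJ / (|GT||GJ|), giving 127.44°.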